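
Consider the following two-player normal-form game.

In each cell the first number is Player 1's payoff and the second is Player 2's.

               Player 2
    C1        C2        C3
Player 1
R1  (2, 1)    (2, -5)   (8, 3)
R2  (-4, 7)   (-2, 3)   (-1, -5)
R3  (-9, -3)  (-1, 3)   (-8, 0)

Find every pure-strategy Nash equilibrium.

(R1, C3)

Mark each player's best response to every combination of opponents' strategies; a profile where every player is best-responding is a pure Nash equilibrium.
Player 1 against C1: payoffs 2, -4, -9 → best response R1.
Player 1 against C2: payoffs 2, -2, -1 → best response R1.
Player 1 against C3: payoffs 8, -1, -8 → best response R1.
Player 2 against R1: payoffs 1, -5, 3 → best response C3.
Player 2 against R2: payoffs 7, 3, -5 → best response C1.
Player 2 against R3: payoffs -3, 3, 0 → best response C2.
Mutual best responses: (R1, C3).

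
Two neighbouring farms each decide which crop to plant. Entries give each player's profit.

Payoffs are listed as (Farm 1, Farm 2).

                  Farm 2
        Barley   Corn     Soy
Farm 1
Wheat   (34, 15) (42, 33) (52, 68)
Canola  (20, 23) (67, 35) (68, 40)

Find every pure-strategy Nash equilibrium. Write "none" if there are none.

(Wheat, Barley): Farm 2 can switch to Corn (15 → 33). Not NE.
(Wheat, Corn): Farm 1 can switch to Canola (42 → 67). Not NE.
(Wheat, Soy): Farm 1 can switch to Canola (52 → 68). Not NE.
(Canola, Barley): Farm 1 can switch to Wheat (20 → 34). Not NE.
(Canola, Corn): Farm 2 can switch to Soy (35 → 40). Not NE.
(Canola, Soy): Farm 1 gets 68, best alternative 52; Farm 2 gets 40, best alternative 35. No profitable deviation — NE.

Pure NE: (Canola, Soy)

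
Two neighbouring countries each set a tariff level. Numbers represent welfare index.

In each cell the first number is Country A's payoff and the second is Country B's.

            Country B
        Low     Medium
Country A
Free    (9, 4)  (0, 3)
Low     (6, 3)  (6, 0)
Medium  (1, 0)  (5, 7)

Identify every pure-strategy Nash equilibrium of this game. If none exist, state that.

Check each profile: it is a Nash equilibrium iff no player can strictly gain by switching unilaterally.
(Free, Low): Country A gets 9, best alternative 6; Country B gets 4, best alternative 3. No profitable deviation — NE.
(Free, Medium): Country A can switch to Low (0 → 6). Not NE.
(Low, Low): Country A can switch to Free (6 → 9). Not NE.
(Low, Medium): Country B can switch to Low (0 → 3). Not NE.
(Medium, Low): Country A can switch to Free (1 → 9). Not NE.
(Medium, Medium): Country A can switch to Low (5 → 6). Not NE.

The unique pure-strategy Nash equilibrium is (Free, Low).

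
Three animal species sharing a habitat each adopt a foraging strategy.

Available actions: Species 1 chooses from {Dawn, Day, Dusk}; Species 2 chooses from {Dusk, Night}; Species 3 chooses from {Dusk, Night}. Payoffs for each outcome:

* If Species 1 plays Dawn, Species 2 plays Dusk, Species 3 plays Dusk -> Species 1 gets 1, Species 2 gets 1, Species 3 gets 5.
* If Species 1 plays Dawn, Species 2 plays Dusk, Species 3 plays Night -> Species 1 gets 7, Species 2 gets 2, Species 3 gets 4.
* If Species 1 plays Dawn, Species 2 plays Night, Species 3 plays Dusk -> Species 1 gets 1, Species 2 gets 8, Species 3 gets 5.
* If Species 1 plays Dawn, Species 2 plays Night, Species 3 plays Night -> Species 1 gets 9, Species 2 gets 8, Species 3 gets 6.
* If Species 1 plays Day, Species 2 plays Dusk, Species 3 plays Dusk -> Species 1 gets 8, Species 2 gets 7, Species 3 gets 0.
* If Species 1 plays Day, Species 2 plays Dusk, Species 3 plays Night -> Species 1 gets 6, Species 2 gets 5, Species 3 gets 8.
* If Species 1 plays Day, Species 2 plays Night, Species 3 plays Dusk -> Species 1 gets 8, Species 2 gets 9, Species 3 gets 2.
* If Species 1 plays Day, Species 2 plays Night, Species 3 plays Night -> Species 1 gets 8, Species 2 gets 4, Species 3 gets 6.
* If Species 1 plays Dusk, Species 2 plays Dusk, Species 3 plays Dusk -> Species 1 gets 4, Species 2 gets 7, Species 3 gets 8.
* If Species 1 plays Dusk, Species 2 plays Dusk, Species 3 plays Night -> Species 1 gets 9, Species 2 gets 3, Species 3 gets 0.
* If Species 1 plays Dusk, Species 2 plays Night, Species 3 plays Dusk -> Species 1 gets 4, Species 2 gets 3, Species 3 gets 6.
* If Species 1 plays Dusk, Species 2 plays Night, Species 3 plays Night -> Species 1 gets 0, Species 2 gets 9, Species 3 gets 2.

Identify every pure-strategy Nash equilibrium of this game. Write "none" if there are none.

The unique pure-strategy Nash equilibrium is (Dawn, Night, Night).

(Dawn, Dusk, Dusk): Species 1 can switch to Day (1 → 8). Not NE.
(Dawn, Dusk, Night): Species 1 can switch to Dusk (7 → 9). Not NE.
(Dawn, Night, Dusk): Species 1 can switch to Day (1 → 8). Not NE.
(Dawn, Night, Night): Species 1 gets 9, best alternative 8; Species 2 gets 8, best alternative 2; Species 3 gets 6, best alternative 5. No profitable deviation — NE.
(Day, Dusk, Dusk): Species 2 can switch to Night (7 → 9). Not NE.
(Day, Dusk, Night): Species 1 can switch to Dawn (6 → 7). Not NE.
(Day, Night, Dusk): Species 3 can switch to Night (2 → 6). Not NE.
(Day, Night, Night): Species 1 can switch to Dawn (8 → 9). Not NE.
(Dusk, Dusk, Dusk): Species 1 can switch to Day (4 → 8). Not NE.
(Dusk, Dusk, Night): Species 2 can switch to Night (3 → 9). Not NE.
(Dusk, Night, Dusk): Species 1 can switch to Day (4 → 8). Not NE.
(The remaining 1 profile has a profitable deviation by the same check.)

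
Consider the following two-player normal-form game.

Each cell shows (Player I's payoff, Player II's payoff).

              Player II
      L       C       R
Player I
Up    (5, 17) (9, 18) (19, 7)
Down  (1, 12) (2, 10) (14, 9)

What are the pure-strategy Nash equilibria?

(Up, C)

Check each profile: it is a Nash equilibrium iff no player can strictly gain by switching unilaterally.
(Up, L): Player II can switch to C (17 → 18). Not NE.
(Up, C): Player I gets 9, best alternative 2; Player II gets 18, best alternative 17. No profitable deviation — NE.
(Up, R): Player II can switch to L (7 → 17). Not NE.
(Down, L): Player I can switch to Up (1 → 5). Not NE.
(Down, C): Player I can switch to Up (2 → 9). Not NE.
(Down, R): Player I can switch to Up (14 → 19). Not NE.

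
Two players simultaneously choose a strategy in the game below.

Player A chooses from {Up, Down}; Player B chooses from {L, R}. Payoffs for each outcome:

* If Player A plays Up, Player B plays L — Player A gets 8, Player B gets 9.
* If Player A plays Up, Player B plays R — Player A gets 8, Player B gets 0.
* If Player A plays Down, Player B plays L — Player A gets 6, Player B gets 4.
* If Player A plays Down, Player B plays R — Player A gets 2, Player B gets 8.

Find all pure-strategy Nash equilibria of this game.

The unique pure-strategy Nash equilibrium is (Up, L).

Player A against L: payoffs 8, 6 → best response Up.
Player A against R: payoffs 8, 2 → best response Up.
Player B against Up: payoffs 9, 0 → best response L.
Player B against Down: payoffs 4, 8 → best response R.
Mutual best responses: (Up, L).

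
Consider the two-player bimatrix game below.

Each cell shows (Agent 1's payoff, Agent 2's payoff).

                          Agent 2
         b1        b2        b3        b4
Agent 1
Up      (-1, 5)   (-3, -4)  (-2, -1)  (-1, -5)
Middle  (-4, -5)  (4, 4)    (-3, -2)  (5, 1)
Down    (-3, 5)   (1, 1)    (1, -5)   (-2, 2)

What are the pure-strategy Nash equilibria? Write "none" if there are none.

(Up, b1): Agent 1 gets -1, best alternative -3; Agent 2 gets 5, best alternative -1. No profitable deviation — NE.
(Up, b2): Agent 1 can switch to Middle (-3 → 4). Not NE.
(Up, b3): Agent 1 can switch to Down (-2 → 1). Not NE.
(Up, b4): Agent 1 can switch to Middle (-1 → 5). Not NE.
(Middle, b1): Agent 1 can switch to Up (-4 → -1). Not NE.
(Middle, b2): Agent 1 gets 4, best alternative 1; Agent 2 gets 4, best alternative 1. No profitable deviation — NE.
(Middle, b3): Agent 1 can switch to Up (-3 → -2). Not NE.
(Middle, b4): Agent 2 can switch to b2 (1 → 4). Not NE.
(Down, b1): Agent 1 can switch to Up (-3 → -1). Not NE.
(Down, b2): Agent 1 can switch to Middle (1 → 4). Not NE.
(Down, b3): Agent 2 can switch to b1 (-5 → 5). Not NE.
(Down, b4): Agent 1 can switch to Up (-2 → -1). Not NE.

(Up, b1), (Middle, b2)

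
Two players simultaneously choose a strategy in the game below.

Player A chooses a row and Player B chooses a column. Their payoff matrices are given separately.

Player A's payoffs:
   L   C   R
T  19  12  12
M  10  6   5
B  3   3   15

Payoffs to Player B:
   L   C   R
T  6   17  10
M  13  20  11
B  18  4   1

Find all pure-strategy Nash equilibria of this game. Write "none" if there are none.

The unique pure-strategy Nash equilibrium is (T, C).

(T, L): Player B can switch to C (6 → 17). Not NE.
(T, C): Player A gets 12, best alternative 6; Player B gets 17, best alternative 10. No profitable deviation — NE.
(T, R): Player A can switch to B (12 → 15). Not NE.
(M, L): Player A can switch to T (10 → 19). Not NE.
(M, C): Player A can switch to T (6 → 12). Not NE.
(M, R): Player A can switch to T (5 → 12). Not NE.
(B, L): Player A can switch to T (3 → 19). Not NE.
(The remaining 2 profiles each have a profitable deviation by the same check.)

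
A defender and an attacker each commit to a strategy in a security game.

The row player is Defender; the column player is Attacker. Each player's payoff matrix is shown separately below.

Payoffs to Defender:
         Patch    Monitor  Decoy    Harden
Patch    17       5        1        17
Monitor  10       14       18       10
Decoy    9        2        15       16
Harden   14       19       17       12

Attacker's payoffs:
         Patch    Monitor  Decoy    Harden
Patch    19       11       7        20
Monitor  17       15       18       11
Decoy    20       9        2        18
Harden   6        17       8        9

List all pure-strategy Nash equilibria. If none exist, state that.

The pure Nash equilibria are (Patch, Harden), (Monitor, Decoy), (Harden, Monitor).

(Patch, Patch): Attacker can switch to Harden (19 → 20). Not NE.
(Patch, Monitor): Defender can switch to Monitor (5 → 14). Not NE.
(Patch, Decoy): Defender can switch to Monitor (1 → 18). Not NE.
(Patch, Harden): Defender gets 17, best alternative 16; Attacker gets 20, best alternative 19. No profitable deviation — NE.
(Monitor, Patch): Defender can switch to Patch (10 → 17). Not NE.
(Monitor, Monitor): Defender can switch to Harden (14 → 19). Not NE.
(Monitor, Decoy): Defender gets 18, best alternative 17; Attacker gets 18, best alternative 17. No profitable deviation — NE.
(Monitor, Harden): Defender can switch to Patch (10 → 17). Not NE.
(Harden, Monitor): Defender gets 19, best alternative 14; Attacker gets 17, best alternative 9. No profitable deviation — NE.
(The remaining 7 profiles each have a profitable deviation by the same check.)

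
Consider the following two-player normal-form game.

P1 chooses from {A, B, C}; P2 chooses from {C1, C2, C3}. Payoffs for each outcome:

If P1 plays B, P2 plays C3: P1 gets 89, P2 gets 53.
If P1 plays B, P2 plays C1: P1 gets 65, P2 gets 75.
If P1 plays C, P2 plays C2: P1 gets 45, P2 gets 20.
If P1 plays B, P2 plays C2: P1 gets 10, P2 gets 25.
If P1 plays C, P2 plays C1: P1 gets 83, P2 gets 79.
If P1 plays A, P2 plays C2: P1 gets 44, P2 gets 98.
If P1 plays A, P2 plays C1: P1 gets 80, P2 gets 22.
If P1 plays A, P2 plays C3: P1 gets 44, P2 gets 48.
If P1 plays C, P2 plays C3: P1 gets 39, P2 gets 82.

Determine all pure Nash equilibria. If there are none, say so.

P1 against C1: payoffs 80, 65, 83 → best response C.
P1 against C2: payoffs 44, 10, 45 → best response C.
P1 against C3: payoffs 44, 89, 39 → best response B.
P2 against A: payoffs 22, 98, 48 → best response C2.
P2 against B: payoffs 75, 25, 53 → best response C1.
P2 against C: payoffs 79, 20, 82 → best response C3.
No profile is a mutual best response for all players.

This game has no pure Nash equilibrium.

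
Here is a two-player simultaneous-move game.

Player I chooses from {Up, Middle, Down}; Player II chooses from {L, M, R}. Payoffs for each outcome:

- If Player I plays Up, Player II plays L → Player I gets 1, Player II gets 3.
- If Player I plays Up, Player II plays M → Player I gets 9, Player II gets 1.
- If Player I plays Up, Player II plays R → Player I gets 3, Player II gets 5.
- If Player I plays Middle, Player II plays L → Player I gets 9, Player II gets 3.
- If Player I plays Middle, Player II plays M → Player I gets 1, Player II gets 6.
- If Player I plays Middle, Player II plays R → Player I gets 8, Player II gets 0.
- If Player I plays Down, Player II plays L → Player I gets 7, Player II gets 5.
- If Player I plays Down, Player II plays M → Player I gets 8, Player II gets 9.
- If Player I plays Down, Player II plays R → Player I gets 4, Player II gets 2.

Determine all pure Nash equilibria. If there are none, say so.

(Up, L): Player I can switch to Middle (1 → 9). Not NE.
(Up, M): Player II can switch to L (1 → 3). Not NE.
(Up, R): Player I can switch to Middle (3 → 8). Not NE.
(Middle, L): Player II can switch to M (3 → 6). Not NE.
(Middle, M): Player I can switch to Up (1 → 9). Not NE.
(Middle, R): Player II can switch to L (0 → 3). Not NE.
(Down, L): Player I can switch to Middle (7 → 9). Not NE.
(Down, M): Player I can switch to Up (8 → 9). Not NE.
(Down, R): Player I can switch to Middle (4 → 8). Not NE.

none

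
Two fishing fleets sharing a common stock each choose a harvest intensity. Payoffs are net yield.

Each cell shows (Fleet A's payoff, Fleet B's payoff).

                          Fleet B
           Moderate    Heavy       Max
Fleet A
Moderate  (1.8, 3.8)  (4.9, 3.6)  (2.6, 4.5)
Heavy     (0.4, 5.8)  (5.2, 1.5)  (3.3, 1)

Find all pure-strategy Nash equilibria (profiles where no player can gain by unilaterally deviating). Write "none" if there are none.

There is no pure-strategy Nash equilibrium.

Fleet A against Moderate: payoffs 1.8, 0.4 → best response Moderate.
Fleet A against Heavy: payoffs 4.9, 5.2 → best response Heavy.
Fleet A against Max: payoffs 2.6, 3.3 → best response Heavy.
Fleet B against Moderate: payoffs 3.8, 3.6, 4.5 → best response Max.
Fleet B against Heavy: payoffs 5.8, 1.5, 1 → best response Moderate.
No profile is a mutual best response for all players.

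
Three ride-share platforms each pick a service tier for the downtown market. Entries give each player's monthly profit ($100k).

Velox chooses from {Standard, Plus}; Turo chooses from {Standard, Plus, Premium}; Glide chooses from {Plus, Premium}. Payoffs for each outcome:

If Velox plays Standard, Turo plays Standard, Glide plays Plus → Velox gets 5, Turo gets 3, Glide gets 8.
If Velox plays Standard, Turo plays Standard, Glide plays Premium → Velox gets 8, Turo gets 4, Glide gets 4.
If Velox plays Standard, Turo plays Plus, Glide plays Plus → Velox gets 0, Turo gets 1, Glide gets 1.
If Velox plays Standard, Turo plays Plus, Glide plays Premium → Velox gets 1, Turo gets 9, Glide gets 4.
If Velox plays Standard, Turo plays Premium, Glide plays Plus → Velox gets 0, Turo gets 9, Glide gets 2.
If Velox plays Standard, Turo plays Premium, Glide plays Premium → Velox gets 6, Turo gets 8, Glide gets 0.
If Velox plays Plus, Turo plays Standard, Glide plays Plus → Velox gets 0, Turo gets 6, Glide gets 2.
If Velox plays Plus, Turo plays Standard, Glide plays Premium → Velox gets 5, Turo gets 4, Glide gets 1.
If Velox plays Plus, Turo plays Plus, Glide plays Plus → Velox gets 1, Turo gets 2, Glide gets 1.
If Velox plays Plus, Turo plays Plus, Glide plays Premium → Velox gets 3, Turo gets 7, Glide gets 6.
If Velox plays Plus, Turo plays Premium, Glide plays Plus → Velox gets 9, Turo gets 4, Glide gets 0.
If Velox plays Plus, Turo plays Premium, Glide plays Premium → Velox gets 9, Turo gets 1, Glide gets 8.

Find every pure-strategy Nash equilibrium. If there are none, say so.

For each player, find the best response to each opponent profile; mutual best responses are the pure NE.
Velox against (Standard, Plus): payoffs 5, 0 → best response Standard.
Velox against (Standard, Premium): payoffs 8, 5 → best response Standard.
Velox against (Plus, Plus): payoffs 0, 1 → best response Plus.
Velox against (Plus, Premium): payoffs 1, 3 → best response Plus.
Velox against (Premium, Plus): payoffs 0, 9 → best response Plus.
Velox against (Premium, Premium): payoffs 6, 9 → best response Plus.
Turo against (Standard, Plus): payoffs 3, 1, 9 → best response Premium.
Turo against (Standard, Premium): payoffs 4, 9, 8 → best response Plus.
Turo against (Plus, Plus): payoffs 6, 2, 4 → best response Standard.
Turo against (Plus, Premium): payoffs 4, 7, 1 → best response Plus.
Glide against (Standard, Standard): payoffs 8, 4 → best response Plus.
Glide against (Standard, Plus): payoffs 1, 4 → best response Premium.
Glide against (Standard, Premium): payoffs 2, 0 → best response Plus.
Glide against (Plus, Standard): payoffs 2, 1 → best response Plus.
Glide against (Plus, Plus): payoffs 1, 6 → best response Premium.
Glide against (Plus, Premium): payoffs 0, 8 → best response Premium.
Mutual best responses: (Plus, Plus, Premium).

The unique pure-strategy Nash equilibrium is (Plus, Plus, Premium).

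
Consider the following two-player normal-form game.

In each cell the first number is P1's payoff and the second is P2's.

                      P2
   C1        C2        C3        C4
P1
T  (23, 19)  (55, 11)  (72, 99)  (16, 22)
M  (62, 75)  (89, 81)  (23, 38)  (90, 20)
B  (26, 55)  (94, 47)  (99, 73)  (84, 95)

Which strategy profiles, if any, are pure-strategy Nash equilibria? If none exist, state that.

No pure-strategy Nash equilibrium.

(T, C1): P1 can switch to M (23 → 62). Not NE.
(T, C2): P1 can switch to M (55 → 89). Not NE.
(T, C3): P1 can switch to B (72 → 99). Not NE.
(T, C4): P1 can switch to M (16 → 90). Not NE.
(M, C1): P2 can switch to C2 (75 → 81). Not NE.
(M, C2): P1 can switch to B (89 → 94). Not NE.
(M, C3): P1 can switch to T (23 → 72). Not NE.
(M, C4): P2 can switch to C1 (20 → 75). Not NE.
(The remaining 4 profiles each have a profitable deviation by the same check.)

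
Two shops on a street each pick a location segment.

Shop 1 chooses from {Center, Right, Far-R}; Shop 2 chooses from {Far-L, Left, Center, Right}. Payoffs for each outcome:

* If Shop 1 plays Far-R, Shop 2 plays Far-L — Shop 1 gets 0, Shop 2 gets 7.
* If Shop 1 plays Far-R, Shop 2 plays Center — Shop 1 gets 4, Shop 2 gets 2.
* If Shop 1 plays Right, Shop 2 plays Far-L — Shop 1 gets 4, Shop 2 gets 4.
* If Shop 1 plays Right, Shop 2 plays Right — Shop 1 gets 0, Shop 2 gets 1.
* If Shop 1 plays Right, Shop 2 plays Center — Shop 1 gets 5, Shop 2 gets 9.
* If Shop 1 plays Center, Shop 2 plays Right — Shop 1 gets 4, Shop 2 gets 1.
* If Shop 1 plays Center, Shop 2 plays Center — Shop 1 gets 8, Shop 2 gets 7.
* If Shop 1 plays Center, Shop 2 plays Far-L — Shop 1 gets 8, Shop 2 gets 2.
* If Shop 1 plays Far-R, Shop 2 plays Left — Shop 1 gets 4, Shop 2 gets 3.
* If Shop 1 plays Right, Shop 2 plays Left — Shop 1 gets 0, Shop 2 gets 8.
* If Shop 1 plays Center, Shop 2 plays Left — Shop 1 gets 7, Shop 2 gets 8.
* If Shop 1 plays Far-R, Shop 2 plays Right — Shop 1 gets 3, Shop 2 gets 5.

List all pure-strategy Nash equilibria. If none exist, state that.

Pure NE: (Center, Left)

Mark each player's best response to every combination of opponents' strategies; a profile where every player is best-responding is a pure Nash equilibrium.
Shop 1 against Far-L: payoffs 8, 4, 0 → best response Center.
Shop 1 against Left: payoffs 7, 0, 4 → best response Center.
Shop 1 against Center: payoffs 8, 5, 4 → best response Center.
Shop 1 against Right: payoffs 4, 0, 3 → best response Center.
Shop 2 against Center: payoffs 2, 8, 7, 1 → best response Left.
Shop 2 against Right: payoffs 4, 8, 9, 1 → best response Center.
Shop 2 against Far-R: payoffs 7, 3, 2, 5 → best response Far-L.
Mutual best responses: (Center, Left).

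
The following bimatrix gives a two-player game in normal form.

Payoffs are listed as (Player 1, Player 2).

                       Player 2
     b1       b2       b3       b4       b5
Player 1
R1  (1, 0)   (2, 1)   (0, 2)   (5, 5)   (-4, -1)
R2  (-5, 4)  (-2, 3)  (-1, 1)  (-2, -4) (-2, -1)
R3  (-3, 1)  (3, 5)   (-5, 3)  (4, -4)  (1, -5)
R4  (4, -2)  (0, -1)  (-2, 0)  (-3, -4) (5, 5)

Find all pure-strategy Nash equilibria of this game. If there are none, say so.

The pure Nash equilibria are (R1, b4), (R3, b2), (R4, b5).

Check each profile: it is a Nash equilibrium iff no player can strictly gain by switching unilaterally.
(R1, b1): Player 1 can switch to R4 (1 → 4). Not NE.
(R1, b2): Player 1 can switch to R3 (2 → 3). Not NE.
(R1, b3): Player 2 can switch to b4 (2 → 5). Not NE.
(R1, b4): Player 1 gets 5, best alternative 4; Player 2 gets 5, best alternative 2. No profitable deviation — NE.
(R1, b5): Player 1 can switch to R2 (-4 → -2). Not NE.
(R2, b1): Player 1 can switch to R1 (-5 → 1). Not NE.
(R2, b2): Player 1 can switch to R1 (-2 → 2). Not NE.
(R2, b3): Player 1 can switch to R1 (-1 → 0). Not NE.
(R2, b4): Player 1 can switch to R1 (-2 → 5). Not NE.
(R3, b2): Player 1 gets 3, best alternative 2; Player 2 gets 5, best alternative 3. No profitable deviation — NE.
(R4, b5): Player 1 gets 5, best alternative 1; Player 2 gets 5, best alternative 0. No profitable deviation — NE.
(The remaining 9 profiles each have a profitable deviation by the same check.)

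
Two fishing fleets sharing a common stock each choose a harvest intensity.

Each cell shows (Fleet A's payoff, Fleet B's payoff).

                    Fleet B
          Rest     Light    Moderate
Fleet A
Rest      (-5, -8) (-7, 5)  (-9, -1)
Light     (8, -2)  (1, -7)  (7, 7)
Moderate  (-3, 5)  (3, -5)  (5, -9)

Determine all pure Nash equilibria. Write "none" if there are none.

(Rest, Rest): Fleet A can switch to Light (-5 → 8). Not NE.
(Rest, Light): Fleet A can switch to Light (-7 → 1). Not NE.
(Rest, Moderate): Fleet A can switch to Light (-9 → 7). Not NE.
(Light, Rest): Fleet B can switch to Moderate (-2 → 7). Not NE.
(Light, Light): Fleet A can switch to Moderate (1 → 3). Not NE.
(Light, Moderate): Fleet A gets 7, best alternative 5; Fleet B gets 7, best alternative -2. No profitable deviation — NE.
(Moderate, Rest): Fleet A can switch to Light (-3 → 8). Not NE.
(The remaining 2 profiles each have a profitable deviation by the same check.)

Pure NE: (Light, Moderate)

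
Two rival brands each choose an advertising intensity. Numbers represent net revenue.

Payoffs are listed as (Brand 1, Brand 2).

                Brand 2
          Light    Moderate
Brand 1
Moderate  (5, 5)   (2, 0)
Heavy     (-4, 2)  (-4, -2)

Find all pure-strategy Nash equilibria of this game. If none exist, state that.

Pure NE: (Moderate, Light)

Brand 1 against Light: payoffs 5, -4 → best response Moderate.
Brand 1 against Moderate: payoffs 2, -4 → best response Moderate.
Brand 2 against Moderate: payoffs 5, 0 → best response Light.
Brand 2 against Heavy: payoffs 2, -2 → best response Light.
Mutual best responses: (Moderate, Light).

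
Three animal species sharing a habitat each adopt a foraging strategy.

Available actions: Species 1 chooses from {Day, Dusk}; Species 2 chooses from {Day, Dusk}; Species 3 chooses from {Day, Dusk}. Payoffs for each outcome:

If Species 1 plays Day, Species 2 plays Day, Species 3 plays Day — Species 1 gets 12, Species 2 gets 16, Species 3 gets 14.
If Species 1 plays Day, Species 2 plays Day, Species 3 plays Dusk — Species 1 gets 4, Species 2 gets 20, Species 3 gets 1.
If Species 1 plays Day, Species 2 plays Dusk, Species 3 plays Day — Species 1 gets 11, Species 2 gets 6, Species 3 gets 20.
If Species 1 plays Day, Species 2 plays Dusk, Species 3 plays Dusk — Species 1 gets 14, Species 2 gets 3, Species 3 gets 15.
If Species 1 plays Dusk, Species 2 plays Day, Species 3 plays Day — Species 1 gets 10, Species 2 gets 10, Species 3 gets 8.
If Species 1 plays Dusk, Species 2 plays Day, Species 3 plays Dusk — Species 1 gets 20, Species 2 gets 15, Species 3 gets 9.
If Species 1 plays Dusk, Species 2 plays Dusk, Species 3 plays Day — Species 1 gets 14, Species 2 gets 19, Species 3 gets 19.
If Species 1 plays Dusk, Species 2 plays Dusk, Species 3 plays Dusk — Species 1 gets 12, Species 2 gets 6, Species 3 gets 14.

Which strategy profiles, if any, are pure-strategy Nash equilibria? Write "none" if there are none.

Species 1 against (Day, Day): payoffs 12, 10 → best response Day.
Species 1 against (Day, Dusk): payoffs 4, 20 → best response Dusk.
Species 1 against (Dusk, Day): payoffs 11, 14 → best response Dusk.
Species 1 against (Dusk, Dusk): payoffs 14, 12 → best response Day.
Species 2 against (Day, Day): payoffs 16, 6 → best response Day.
Species 2 against (Day, Dusk): payoffs 20, 3 → best response Day.
Species 2 against (Dusk, Day): payoffs 10, 19 → best response Dusk.
Species 2 against (Dusk, Dusk): payoffs 15, 6 → best response Day.
Species 3 against (Day, Day): payoffs 14, 1 → best response Day.
Species 3 against (Day, Dusk): payoffs 20, 15 → best response Day.
Species 3 against (Dusk, Day): payoffs 8, 9 → best response Dusk.
Species 3 against (Dusk, Dusk): payoffs 19, 14 → best response Day.
Mutual best responses: (Day, Day, Day); (Dusk, Day, Dusk); (Dusk, Dusk, Day).

The pure Nash equilibria are (Day, Day, Day) and (Dusk, Day, Dusk) and (Dusk, Dusk, Day).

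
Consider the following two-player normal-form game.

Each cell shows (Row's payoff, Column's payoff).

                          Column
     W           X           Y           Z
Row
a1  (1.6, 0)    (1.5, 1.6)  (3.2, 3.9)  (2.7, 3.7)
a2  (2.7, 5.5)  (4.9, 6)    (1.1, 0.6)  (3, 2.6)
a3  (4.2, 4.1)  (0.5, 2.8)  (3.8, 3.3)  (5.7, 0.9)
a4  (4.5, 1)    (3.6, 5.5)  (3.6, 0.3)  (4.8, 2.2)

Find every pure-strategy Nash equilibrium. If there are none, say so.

(a1, W): Row can switch to a2 (1.6 → 2.7). Not NE.
(a1, X): Row can switch to a2 (1.5 → 4.9). Not NE.
(a1, Y): Row can switch to a3 (3.2 → 3.8). Not NE.
(a1, Z): Row can switch to a2 (2.7 → 3). Not NE.
(a2, W): Row can switch to a3 (2.7 → 4.2). Not NE.
(a2, X): Row gets 4.9, best alternative 3.6; Column gets 6, best alternative 5.5. No profitable deviation — NE.
(a2, Y): Row can switch to a1 (1.1 → 3.2). Not NE.
(The remaining 9 profiles each have a profitable deviation by the same check.)

Pure NE: (a2, X)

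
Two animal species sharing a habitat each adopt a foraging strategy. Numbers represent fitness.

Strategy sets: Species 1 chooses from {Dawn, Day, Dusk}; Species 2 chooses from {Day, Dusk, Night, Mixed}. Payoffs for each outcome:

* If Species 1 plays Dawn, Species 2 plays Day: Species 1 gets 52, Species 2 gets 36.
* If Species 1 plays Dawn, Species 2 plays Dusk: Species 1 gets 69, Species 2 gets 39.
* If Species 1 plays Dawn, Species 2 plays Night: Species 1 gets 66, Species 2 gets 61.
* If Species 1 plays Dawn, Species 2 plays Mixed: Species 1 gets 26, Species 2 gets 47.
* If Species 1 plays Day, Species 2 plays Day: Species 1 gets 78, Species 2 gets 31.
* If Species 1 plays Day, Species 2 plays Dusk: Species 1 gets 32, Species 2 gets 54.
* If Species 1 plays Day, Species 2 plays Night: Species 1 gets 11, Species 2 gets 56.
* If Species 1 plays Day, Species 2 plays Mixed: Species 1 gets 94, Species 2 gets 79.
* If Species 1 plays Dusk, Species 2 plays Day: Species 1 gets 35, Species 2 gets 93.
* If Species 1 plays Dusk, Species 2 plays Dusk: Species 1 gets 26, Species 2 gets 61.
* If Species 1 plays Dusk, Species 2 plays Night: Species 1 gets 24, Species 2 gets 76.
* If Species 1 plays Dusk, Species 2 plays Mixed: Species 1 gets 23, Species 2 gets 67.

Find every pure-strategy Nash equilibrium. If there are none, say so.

The pure Nash equilibria are (Dawn, Night) and (Day, Mixed).

Species 1 against Day: payoffs 52, 78, 35 → best response Day.
Species 1 against Dusk: payoffs 69, 32, 26 → best response Dawn.
Species 1 against Night: payoffs 66, 11, 24 → best response Dawn.
Species 1 against Mixed: payoffs 26, 94, 23 → best response Day.
Species 2 against Dawn: payoffs 36, 39, 61, 47 → best response Night.
Species 2 against Day: payoffs 31, 54, 56, 79 → best response Mixed.
Species 2 against Dusk: payoffs 93, 61, 76, 67 → best response Day.
Mutual best responses: (Dawn, Night); (Day, Mixed).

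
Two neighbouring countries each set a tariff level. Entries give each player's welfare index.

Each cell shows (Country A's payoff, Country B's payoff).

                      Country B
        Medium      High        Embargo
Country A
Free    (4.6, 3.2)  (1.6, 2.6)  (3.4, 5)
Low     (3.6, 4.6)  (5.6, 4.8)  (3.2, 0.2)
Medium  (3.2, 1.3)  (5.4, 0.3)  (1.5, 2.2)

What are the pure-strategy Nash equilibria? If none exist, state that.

(Free, Embargo); (Low, High)

For each strategy profile, look for a profitable unilateral deviation.
(Free, Medium): Country B can switch to Embargo (3.2 → 5). Not NE.
(Free, High): Country A can switch to Low (1.6 → 5.6). Not NE.
(Free, Embargo): Country A gets 3.4, best alternative 3.2; Country B gets 5, best alternative 3.2. No profitable deviation — NE.
(Low, Medium): Country A can switch to Free (3.6 → 4.6). Not NE.
(Low, High): Country A gets 5.6, best alternative 5.4; Country B gets 4.8, best alternative 4.6. No profitable deviation — NE.
(Low, Embargo): Country A can switch to Free (3.2 → 3.4). Not NE.
(Medium, Medium): Country A can switch to Free (3.2 → 4.6). Not NE.
(Medium, High): Country A can switch to Low (5.4 → 5.6). Not NE.
(The remaining 1 profile has a profitable deviation by the same check.)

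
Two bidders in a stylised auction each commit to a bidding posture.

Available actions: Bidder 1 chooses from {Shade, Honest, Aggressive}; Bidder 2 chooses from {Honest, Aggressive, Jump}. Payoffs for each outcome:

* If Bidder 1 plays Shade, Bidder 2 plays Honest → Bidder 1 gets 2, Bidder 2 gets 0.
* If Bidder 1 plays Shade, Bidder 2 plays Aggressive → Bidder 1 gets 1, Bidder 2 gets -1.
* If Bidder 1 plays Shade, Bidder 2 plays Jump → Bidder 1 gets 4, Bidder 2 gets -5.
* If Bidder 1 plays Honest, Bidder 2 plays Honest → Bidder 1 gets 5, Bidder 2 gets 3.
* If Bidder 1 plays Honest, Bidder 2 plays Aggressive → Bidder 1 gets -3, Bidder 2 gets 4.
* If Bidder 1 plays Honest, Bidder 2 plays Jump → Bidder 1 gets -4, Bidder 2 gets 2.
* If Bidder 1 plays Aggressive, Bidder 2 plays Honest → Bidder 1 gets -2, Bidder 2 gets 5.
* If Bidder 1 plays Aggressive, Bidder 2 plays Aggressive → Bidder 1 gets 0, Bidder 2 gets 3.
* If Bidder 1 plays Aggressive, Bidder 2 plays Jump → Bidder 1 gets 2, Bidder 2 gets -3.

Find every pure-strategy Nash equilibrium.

Bidder 1 against Honest: payoffs 2, 5, -2 → best response Honest.
Bidder 1 against Aggressive: payoffs 1, -3, 0 → best response Shade.
Bidder 1 against Jump: payoffs 4, -4, 2 → best response Shade.
Bidder 2 against Shade: payoffs 0, -1, -5 → best response Honest.
Bidder 2 against Honest: payoffs 3, 4, 2 → best response Aggressive.
Bidder 2 against Aggressive: payoffs 5, 3, -3 → best response Honest.
No profile is a mutual best response for all players.

No pure-strategy Nash equilibrium.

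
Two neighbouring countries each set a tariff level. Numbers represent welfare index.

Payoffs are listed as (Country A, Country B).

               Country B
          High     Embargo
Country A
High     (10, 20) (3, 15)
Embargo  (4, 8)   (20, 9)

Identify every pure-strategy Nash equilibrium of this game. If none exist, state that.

(High, High) and (Embargo, Embargo)

Country A against High: payoffs 10, 4 → best response High.
Country A against Embargo: payoffs 3, 20 → best response Embargo.
Country B against High: payoffs 20, 15 → best response High.
Country B against Embargo: payoffs 8, 9 → best response Embargo.
Mutual best responses: (High, High); (Embargo, Embargo).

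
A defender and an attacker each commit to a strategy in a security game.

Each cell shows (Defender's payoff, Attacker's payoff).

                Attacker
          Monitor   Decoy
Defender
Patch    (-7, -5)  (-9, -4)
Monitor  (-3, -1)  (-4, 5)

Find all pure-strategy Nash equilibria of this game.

(Monitor, Decoy)

(Patch, Monitor): Defender can switch to Monitor (-7 → -3). Not NE.
(Patch, Decoy): Defender can switch to Monitor (-9 → -4). Not NE.
(Monitor, Monitor): Attacker can switch to Decoy (-1 → 5). Not NE.
(Monitor, Decoy): Defender gets -4, best alternative -9; Attacker gets 5, best alternative -1. No profitable deviation — NE.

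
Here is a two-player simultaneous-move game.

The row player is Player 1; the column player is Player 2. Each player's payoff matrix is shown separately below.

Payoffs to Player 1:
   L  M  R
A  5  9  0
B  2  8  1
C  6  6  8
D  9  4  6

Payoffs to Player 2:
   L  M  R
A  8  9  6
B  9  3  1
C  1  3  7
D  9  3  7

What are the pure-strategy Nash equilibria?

(A, M) and (C, R) and (D, L)

Player 1 against L: payoffs 5, 2, 6, 9 → best response D.
Player 1 against M: payoffs 9, 8, 6, 4 → best response A.
Player 1 against R: payoffs 0, 1, 8, 6 → best response C.
Player 2 against A: payoffs 8, 9, 6 → best response M.
Player 2 against B: payoffs 9, 3, 1 → best response L.
Player 2 against C: payoffs 1, 3, 7 → best response R.
Player 2 against D: payoffs 9, 3, 7 → best response L.
Mutual best responses: (A, M); (C, R); (D, L).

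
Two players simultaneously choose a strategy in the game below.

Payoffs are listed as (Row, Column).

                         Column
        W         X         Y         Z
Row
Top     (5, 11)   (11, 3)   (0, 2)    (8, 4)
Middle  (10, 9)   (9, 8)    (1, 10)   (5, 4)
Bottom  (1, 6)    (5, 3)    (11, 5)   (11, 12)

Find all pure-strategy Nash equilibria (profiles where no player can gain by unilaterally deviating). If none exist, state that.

Check each profile: it is a Nash equilibrium iff no player can strictly gain by switching unilaterally.
(Top, W): Row can switch to Middle (5 → 10). Not NE.
(Top, X): Column can switch to W (3 → 11). Not NE.
(Top, Y): Row can switch to Middle (0 → 1). Not NE.
(Top, Z): Row can switch to Bottom (8 → 11). Not NE.
(Middle, W): Column can switch to Y (9 → 10). Not NE.
(Middle, X): Row can switch to Top (9 → 11). Not NE.
(Middle, Y): Row can switch to Bottom (1 → 11). Not NE.
(Middle, Z): Row can switch to Top (5 → 8). Not NE.
(Bottom, W): Row can switch to Top (1 → 5). Not NE.
(Bottom, X): Row can switch to Top (5 → 11). Not NE.
(Bottom, Y): Column can switch to W (5 → 6). Not NE.
(Bottom, Z): Row gets 11, best alternative 8; Column gets 12, best alternative 6. No profitable deviation — NE.

Pure NE: (Bottom, Z)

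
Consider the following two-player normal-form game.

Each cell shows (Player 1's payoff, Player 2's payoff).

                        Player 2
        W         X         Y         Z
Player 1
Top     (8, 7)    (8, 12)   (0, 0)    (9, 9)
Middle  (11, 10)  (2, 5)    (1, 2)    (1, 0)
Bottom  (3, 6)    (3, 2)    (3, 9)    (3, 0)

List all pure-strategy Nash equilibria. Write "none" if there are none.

Player 1 against W: payoffs 8, 11, 3 → best response Middle.
Player 1 against X: payoffs 8, 2, 3 → best response Top.
Player 1 against Y: payoffs 0, 1, 3 → best response Bottom.
Player 1 against Z: payoffs 9, 1, 3 → best response Top.
Player 2 against Top: payoffs 7, 12, 0, 9 → best response X.
Player 2 against Middle: payoffs 10, 5, 2, 0 → best response W.
Player 2 against Bottom: payoffs 6, 2, 9, 0 → best response Y.
Mutual best responses: (Top, X); (Middle, W); (Bottom, Y).

Pure-strategy Nash equilibria: (Top, X) and (Middle, W) and (Bottom, Y)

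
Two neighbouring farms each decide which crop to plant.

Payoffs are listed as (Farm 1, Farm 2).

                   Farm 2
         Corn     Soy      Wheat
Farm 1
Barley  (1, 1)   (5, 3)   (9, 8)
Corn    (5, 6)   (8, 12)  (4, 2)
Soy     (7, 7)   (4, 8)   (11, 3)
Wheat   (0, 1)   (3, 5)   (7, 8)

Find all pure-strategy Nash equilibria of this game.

Farm 1 against Corn: payoffs 1, 5, 7, 0 → best response Soy.
Farm 1 against Soy: payoffs 5, 8, 4, 3 → best response Corn.
Farm 1 against Wheat: payoffs 9, 4, 11, 7 → best response Soy.
Farm 2 against Barley: payoffs 1, 3, 8 → best response Wheat.
Farm 2 against Corn: payoffs 6, 12, 2 → best response Soy.
Farm 2 against Soy: payoffs 7, 8, 3 → best response Soy.
Farm 2 against Wheat: payoffs 1, 5, 8 → best response Wheat.
Mutual best responses: (Corn, Soy).

Pure NE: (Corn, Soy)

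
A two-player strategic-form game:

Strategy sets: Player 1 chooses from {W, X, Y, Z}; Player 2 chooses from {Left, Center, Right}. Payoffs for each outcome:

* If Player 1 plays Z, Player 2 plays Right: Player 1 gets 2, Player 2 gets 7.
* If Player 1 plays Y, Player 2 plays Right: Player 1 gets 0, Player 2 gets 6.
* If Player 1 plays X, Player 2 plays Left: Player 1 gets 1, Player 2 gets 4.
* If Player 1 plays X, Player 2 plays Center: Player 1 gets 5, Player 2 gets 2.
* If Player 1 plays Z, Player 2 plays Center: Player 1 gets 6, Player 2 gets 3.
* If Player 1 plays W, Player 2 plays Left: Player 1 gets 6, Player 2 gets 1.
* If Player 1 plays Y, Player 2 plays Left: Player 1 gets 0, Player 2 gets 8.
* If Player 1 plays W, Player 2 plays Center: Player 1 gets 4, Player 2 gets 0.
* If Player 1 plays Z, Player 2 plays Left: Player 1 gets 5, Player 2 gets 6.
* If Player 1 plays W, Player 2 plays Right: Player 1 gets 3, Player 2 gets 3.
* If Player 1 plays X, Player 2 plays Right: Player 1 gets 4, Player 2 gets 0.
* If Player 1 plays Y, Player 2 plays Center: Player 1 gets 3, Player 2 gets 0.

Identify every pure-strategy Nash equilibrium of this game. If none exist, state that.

This game has no pure Nash equilibrium.

For each player, find the best response to each opponent profile; mutual best responses are the pure NE.
Player 1 against Left: payoffs 6, 1, 0, 5 → best response W.
Player 1 against Center: payoffs 4, 5, 3, 6 → best response Z.
Player 1 against Right: payoffs 3, 4, 0, 2 → best response X.
Player 2 against W: payoffs 1, 0, 3 → best response Right.
Player 2 against X: payoffs 4, 2, 0 → best response Left.
Player 2 against Y: payoffs 8, 0, 6 → best response Left.
Player 2 against Z: payoffs 6, 3, 7 → best response Right.
No profile is a mutual best response for all players.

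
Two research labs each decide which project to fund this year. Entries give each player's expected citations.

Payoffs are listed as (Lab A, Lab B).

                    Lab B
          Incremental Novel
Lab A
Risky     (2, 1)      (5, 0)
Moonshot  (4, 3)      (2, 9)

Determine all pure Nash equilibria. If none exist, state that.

This game has no pure Nash equilibrium.

(Risky, Incremental): Lab A can switch to Moonshot (2 → 4). Not NE.
(Risky, Novel): Lab B can switch to Incremental (0 → 1). Not NE.
(Moonshot, Incremental): Lab B can switch to Novel (3 → 9). Not NE.
(Moonshot, Novel): Lab A can switch to Risky (2 → 5). Not NE.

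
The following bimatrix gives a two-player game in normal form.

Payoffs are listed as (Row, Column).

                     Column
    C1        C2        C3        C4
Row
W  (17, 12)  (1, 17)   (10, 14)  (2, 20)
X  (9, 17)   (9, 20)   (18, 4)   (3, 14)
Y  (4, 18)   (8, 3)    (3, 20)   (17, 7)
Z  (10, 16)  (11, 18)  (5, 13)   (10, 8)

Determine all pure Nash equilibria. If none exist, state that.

(Z, C2)

For each player, find the best response to each opponent profile; mutual best responses are the pure NE.
Row against C1: payoffs 17, 9, 4, 10 → best response W.
Row against C2: payoffs 1, 9, 8, 11 → best response Z.
Row against C3: payoffs 10, 18, 3, 5 → best response X.
Row against C4: payoffs 2, 3, 17, 10 → best response Y.
Column against W: payoffs 12, 17, 14, 20 → best response C4.
Column against X: payoffs 17, 20, 4, 14 → best response C2.
Column against Y: payoffs 18, 3, 20, 7 → best response C3.
Column against Z: payoffs 16, 18, 13, 8 → best response C2.
Mutual best responses: (Z, C2).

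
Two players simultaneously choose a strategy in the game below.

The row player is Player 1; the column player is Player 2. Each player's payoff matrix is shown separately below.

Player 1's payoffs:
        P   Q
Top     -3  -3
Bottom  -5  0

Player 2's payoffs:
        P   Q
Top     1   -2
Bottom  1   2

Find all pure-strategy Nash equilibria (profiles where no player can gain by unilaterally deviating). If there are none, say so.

The pure Nash equilibria are (Top, P) and (Bottom, Q).

(Top, P): Player 1 gets -3, best alternative -5; Player 2 gets 1, best alternative -2. No profitable deviation — NE.
(Top, Q): Player 1 can switch to Bottom (-3 → 0). Not NE.
(Bottom, P): Player 1 can switch to Top (-5 → -3). Not NE.
(Bottom, Q): Player 1 gets 0, best alternative -3; Player 2 gets 2, best alternative 1. No profitable deviation — NE.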